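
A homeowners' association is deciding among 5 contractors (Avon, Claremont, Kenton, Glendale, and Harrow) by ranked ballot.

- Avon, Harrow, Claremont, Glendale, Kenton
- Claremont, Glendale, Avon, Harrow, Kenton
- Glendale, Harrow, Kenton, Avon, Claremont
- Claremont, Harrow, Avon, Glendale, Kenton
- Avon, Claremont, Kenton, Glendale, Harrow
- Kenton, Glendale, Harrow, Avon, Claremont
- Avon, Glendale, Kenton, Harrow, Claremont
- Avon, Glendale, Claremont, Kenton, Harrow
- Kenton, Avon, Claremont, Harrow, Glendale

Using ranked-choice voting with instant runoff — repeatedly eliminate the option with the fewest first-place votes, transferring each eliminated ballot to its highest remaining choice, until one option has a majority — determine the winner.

Round 1: Avon 4, Claremont 2, Kenton 2, Glendale 1, Harrow 0. Harrow has the fewest and is eliminated.
Round 2: Avon 4, Claremont 2, Kenton 2, Glendale 1. Glendale has the fewest and is eliminated.
Round 3: Avon 4, Kenton 3, Claremont 2. Claremont has the fewest and is eliminated.
Round 4: Avon 6, Kenton 3. Avon has a majority.

Avon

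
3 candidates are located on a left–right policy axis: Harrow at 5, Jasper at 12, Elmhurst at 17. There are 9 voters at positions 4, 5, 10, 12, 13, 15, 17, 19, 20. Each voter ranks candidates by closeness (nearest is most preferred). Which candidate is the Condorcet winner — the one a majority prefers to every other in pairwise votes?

With single-peaked preferences on a line, the Condorcet winner is the candidate closest to the median voter.
The median voter (position 13) is closest to Jasper at 12.
Check: Jasper vs Elmhurst — voters closer to Jasper: 5 of 9.

Jasper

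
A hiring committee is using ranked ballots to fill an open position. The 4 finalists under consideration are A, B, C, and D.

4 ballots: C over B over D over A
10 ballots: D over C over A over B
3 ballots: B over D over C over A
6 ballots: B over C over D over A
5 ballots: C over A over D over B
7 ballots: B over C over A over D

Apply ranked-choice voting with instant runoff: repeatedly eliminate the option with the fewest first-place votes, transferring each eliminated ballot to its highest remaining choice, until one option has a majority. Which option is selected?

Round 1: B 16, D 10, C 9, A 0. A has the fewest and is eliminated.
Round 2: B 16, D 10, C 9. C has the fewest and is eliminated.
Round 3: B 20, D 15. B has a majority.

B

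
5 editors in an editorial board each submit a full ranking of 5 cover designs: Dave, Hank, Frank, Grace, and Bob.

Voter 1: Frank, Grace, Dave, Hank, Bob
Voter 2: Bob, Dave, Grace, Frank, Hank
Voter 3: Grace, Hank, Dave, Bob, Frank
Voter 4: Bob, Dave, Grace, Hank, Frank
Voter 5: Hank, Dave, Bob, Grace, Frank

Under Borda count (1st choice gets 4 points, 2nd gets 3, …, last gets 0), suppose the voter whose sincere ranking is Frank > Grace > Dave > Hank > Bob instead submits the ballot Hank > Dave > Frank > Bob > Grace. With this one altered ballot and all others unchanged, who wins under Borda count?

Dave

Borda totals with the altered ballot: Dave 14, Hank 12, Frank 3, Grace 9, Bob 12.
The winner is unchanged: still Dave.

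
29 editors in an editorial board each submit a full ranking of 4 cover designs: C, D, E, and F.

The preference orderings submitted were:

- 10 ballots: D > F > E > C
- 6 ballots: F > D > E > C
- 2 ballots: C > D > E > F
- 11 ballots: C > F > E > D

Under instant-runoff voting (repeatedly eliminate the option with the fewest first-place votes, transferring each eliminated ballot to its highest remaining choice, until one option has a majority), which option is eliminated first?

Round 1: C 13, D 10, F 6, E 0. E has the fewest and is eliminated.
Round 2: C 13, D 10, F 6. F has the fewest and is eliminated.
Round 3: D 16, C 13. D has a majority.

E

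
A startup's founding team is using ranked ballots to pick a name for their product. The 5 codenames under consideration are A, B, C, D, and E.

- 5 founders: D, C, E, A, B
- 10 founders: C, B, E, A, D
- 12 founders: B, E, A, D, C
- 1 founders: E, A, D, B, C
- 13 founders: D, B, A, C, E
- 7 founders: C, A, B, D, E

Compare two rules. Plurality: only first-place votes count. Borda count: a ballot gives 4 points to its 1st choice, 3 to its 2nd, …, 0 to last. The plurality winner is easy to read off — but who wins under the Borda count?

Plurality first-place counts: A 0, B 12, C 17, D 18, E 1 → D.
Borda totals: A 89, B 132, C 96, D 93, E 70 → B.

B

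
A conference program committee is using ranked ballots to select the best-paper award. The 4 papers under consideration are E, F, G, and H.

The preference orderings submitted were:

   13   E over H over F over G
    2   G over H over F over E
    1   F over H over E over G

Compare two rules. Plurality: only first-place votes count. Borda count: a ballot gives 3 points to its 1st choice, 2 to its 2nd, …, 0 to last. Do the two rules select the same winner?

Yes

Plurality first-place counts: E 13, F 1, G 2, H 0 → E.
Borda totals: E 40, F 18, G 6, H 32 → E.
The two rules agree on E.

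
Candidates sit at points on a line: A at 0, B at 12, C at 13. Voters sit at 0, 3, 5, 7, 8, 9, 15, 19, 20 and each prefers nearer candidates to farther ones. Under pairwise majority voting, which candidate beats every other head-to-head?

With single-peaked preferences on a line, the Condorcet winner is the candidate closest to the median voter.
The median voter (position 8) is closest to B at 12.
Check: B vs A — voters closer to B: 6 of 9.

B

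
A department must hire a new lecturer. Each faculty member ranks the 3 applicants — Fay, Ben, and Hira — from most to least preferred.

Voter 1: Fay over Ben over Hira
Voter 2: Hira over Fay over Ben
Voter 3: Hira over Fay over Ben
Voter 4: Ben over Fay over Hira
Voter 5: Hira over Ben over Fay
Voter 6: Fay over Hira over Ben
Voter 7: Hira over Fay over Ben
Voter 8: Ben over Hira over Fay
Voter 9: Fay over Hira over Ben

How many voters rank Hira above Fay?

5

Ballots ranking Hira above Fay: 5.
Ballots ranking Fay above Hira: 4.
So 5 of 9 voters prefer Hira to Fay.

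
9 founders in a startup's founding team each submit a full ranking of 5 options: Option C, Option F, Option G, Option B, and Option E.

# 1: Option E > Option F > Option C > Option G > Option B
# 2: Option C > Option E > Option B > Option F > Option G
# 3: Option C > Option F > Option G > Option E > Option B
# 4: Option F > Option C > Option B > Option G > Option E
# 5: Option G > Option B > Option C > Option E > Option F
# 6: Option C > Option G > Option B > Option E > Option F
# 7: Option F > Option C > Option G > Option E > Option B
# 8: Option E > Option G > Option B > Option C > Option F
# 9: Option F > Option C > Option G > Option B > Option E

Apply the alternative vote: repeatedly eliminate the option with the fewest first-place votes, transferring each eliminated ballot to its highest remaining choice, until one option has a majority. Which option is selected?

Round 1: Option C 3, Option F 3, Option E 2, Option G 1, Option B 0. Option B has the fewest and is eliminated.
Round 2: Option C 3, Option F 3, Option E 2, Option G 1. Option G has the fewest and is eliminated.
Round 3: Option C 4, Option F 3, Option E 2. Option E has the fewest and is eliminated.
Round 4: Option C 5, Option F 4. Option C has a majority.

Option C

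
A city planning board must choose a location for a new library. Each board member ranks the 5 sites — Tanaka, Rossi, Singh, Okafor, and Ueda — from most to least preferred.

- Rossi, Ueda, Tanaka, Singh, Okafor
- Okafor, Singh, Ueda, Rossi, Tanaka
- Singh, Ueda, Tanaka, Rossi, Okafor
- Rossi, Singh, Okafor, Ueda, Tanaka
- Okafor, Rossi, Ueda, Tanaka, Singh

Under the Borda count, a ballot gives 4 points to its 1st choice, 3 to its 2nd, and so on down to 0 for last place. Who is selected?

Borda scores:
  Tanaka: 2 + 0 + 2 + 0 + 1 = 5
  Rossi: 4 + 1 + 1 + 4 + 3 = 13
  Singh: 1 + 3 + 4 + 3 + 0 = 11
  Okafor: 0 + 4 + 0 + 2 + 4 = 10
  Ueda: 3 + 2 + 3 + 1 + 2 = 11
Rossi has the highest total.

Rossi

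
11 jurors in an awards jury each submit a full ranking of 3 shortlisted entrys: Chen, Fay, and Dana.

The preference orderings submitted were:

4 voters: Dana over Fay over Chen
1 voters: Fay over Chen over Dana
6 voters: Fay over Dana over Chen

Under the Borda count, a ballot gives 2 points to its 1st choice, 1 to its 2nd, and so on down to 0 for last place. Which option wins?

Borda scores:
  Chen: 4·0 + 1 + 6·0 = 1
  Fay: 4·1 + 2 + 6·2 = 18
  Dana: 4·2 + 0 + 6·1 = 14
Fay has the highest total.

Fay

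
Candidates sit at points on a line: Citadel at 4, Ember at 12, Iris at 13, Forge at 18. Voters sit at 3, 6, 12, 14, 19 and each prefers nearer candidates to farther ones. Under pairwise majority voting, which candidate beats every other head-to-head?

With single-peaked preferences on a line, the Condorcet winner is the candidate closest to the median voter.
The median voter (position 12) is closest to Ember at 12.
Check: Ember vs Iris — voters closer to Ember: 3 of 5.

Ember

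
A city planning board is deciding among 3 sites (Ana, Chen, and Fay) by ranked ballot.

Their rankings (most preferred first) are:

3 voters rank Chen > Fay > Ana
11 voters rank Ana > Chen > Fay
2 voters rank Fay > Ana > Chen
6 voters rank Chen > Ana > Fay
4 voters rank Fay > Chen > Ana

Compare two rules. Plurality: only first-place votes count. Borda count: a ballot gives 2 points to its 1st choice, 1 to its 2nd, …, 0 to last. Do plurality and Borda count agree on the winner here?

Plurality first-place counts: Ana 11, Chen 9, Fay 6 → Ana.
Borda totals: Ana 30, Chen 33, Fay 15 → Chen.
The two rules disagree: plurality picks Ana, Borda picks Chen.

No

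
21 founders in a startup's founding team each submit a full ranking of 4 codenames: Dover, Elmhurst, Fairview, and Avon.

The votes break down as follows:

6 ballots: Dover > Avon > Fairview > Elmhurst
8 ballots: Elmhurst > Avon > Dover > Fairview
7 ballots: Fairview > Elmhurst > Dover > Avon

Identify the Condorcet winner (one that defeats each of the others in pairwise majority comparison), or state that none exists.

No Condorcet winner

Head-to-head results (21 voters total):
Dover vs Elmhurst: Elmhurst wins 15–6.
Dover vs Fairview: Dover wins 14–7.
Dover vs Avon: Dover wins 13–8.
Elmhurst vs Fairview: Fairview wins 13–8.
Elmhurst vs Avon: Elmhurst wins 15–6.
Fairview vs Avon: Avon wins 14–7.
No candidate beats all others: Dover beats Fairview beats Elmhurst beats Dover, a majority cycle.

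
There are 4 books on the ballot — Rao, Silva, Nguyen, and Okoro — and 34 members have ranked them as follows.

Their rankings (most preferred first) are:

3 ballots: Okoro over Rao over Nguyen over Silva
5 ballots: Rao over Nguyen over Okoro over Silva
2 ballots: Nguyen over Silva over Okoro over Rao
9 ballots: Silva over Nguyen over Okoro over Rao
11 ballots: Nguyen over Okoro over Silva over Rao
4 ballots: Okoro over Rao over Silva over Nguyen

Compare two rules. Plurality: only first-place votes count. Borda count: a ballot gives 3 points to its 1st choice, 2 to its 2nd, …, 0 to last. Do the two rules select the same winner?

Yes

Plurality first-place counts: Rao 5, Silva 9, Nguyen 13, Okoro 7 → Nguyen.
Borda totals: Rao 29, Silva 46, Nguyen 70, Okoro 59 → Nguyen.
The two rules agree on Nguyen.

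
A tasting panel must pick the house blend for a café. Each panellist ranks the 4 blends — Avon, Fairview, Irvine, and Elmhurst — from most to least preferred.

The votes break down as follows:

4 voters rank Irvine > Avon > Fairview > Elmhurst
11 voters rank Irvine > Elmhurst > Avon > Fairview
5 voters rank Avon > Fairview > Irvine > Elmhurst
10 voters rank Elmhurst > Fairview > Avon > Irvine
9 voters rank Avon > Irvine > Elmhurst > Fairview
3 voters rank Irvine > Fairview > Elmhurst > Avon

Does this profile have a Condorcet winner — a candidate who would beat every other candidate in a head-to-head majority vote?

No

Head-to-head results (42 voters total):
Avon vs Fairview: Avon wins 29–13.
Avon vs Irvine: Avon wins 24–18.
Avon vs Elmhurst: Elmhurst wins 24–18.
Fairview vs Irvine: Irvine wins 27–15.
Fairview vs Elmhurst: Elmhurst wins 30–12.
Irvine vs Elmhurst: Irvine wins 32–10.
No candidate beats all others: Avon beats Irvine beats Elmhurst beats Avon, a majority cycle.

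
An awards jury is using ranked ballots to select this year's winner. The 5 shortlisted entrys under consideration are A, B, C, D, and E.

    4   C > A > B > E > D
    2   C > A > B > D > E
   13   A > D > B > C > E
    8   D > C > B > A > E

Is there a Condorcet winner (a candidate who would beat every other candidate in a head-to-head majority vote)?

Head-to-head results (27 voters total):
A vs B: A wins 19–8.
A vs C: C wins 14–13.
A vs D: A wins 19–8.
A vs E: A wins 27–0.
B vs C: C wins 14–13.
B vs D: D wins 21–6.
B vs E: B wins 27–0.
C vs D: D wins 21–6.
C vs E: C wins 27–0.
D vs E: D wins 23–4.
No candidate beats all others: A beats D beats C beats A, a majority cycle.

No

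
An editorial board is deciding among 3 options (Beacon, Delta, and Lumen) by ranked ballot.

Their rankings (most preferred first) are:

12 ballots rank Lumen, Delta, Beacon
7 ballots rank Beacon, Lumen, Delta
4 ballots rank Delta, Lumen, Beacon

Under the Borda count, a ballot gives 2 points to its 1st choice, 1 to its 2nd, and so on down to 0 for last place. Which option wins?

Lumen

Borda scores:
  Beacon: 12·0 + 7·2 + 4·0 = 14
  Delta: 12·1 + 7·0 + 4·2 = 20
  Lumen: 12·2 + 7·1 + 4·1 = 35
Lumen has the highest total.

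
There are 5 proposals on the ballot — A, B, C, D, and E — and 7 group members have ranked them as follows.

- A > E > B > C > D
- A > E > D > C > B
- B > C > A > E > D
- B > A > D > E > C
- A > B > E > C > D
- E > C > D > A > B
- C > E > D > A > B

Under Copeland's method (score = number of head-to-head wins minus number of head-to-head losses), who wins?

A

Pairwise results:
  A vs B: A wins 5–2.
  A vs C: A wins 4–3.
  A vs D: A wins 5–2.
  A vs E: A wins 5–2.
  B vs C: B wins 4–3.
  B vs D: B wins 4–3.
  B vs E: E wins 4–3.
  C vs D: C wins 5–2.
  C vs E: E wins 5–2.
  D vs E: E wins 6–1.
Copeland scores (wins − losses):
  A: 4 − 0 = 4
  B: 2 − 2 = 0
  C: 1 − 3 = -2
  D: 0 − 4 = -4
  E: 3 − 1 = 2
A has the best Copeland score.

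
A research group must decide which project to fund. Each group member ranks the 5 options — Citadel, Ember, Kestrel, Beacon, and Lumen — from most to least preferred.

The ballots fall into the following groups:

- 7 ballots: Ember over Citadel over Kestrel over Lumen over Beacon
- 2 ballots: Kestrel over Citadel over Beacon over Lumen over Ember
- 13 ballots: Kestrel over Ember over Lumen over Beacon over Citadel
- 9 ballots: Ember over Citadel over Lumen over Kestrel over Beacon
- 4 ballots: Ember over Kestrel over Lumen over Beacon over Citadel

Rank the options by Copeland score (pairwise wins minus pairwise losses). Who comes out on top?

Pairwise results:
  Citadel vs Ember: Ember wins 33–2.
  Citadel vs Kestrel: Kestrel wins 19–16.
  Citadel vs Beacon: Citadel wins 18–17.
  Citadel vs Lumen: Citadel wins 18–17.
  Ember vs Kestrel: Ember wins 20–15.
  Ember vs Beacon: Ember wins 33–2.
  Ember vs Lumen: Ember wins 33–2.
  Kestrel vs Beacon: Kestrel wins 35–0.
  Kestrel vs Lumen: Kestrel wins 26–9.
  Beacon vs Lumen: Lumen wins 33–2.
Copeland scores (wins − losses):
  Citadel: 2 − 2 = 0
  Ember: 4 − 0 = 4
  Kestrel: 3 − 1 = 2
  Beacon: 0 − 4 = -4
  Lumen: 1 − 3 = -2
Ember has the best Copeland score.

Ember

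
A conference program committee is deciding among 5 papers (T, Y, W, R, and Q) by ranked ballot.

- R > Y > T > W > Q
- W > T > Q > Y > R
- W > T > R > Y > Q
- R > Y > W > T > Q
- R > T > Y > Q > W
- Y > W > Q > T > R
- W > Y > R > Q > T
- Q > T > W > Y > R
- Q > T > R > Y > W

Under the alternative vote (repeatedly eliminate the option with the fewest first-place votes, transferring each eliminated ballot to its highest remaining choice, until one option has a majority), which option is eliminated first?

T

Round 1: W 3, R 3, Q 2, Y 1, T 0. T has the fewest and is eliminated.
Round 2: W 3, R 3, Q 2, Y 1. Y has the fewest and is eliminated.
Round 3: W 4, R 3, Q 2. Q has the fewest and is eliminated.
Round 4: W 5, R 4. W has a majority.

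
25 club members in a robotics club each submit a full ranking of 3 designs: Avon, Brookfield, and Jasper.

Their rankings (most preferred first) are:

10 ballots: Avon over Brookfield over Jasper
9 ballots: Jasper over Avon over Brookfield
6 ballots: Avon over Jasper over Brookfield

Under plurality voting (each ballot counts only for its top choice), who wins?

First-place vote totals:
  Avon: 16
  Brookfield: 0
  Jasper: 9
Avon has the most first-place votes.

Avon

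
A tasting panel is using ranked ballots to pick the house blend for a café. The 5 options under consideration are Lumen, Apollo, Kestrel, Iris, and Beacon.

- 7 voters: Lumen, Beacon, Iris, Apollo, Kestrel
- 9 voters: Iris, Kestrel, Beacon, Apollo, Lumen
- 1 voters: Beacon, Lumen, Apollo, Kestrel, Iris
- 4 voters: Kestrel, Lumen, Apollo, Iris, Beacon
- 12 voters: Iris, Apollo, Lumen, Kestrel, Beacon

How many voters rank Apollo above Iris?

Ballots ranking Apollo above Iris: 1+4 = 5.
Ballots ranking Iris above Apollo: 7+9+12 = 28.
So 5 of 33 voters prefer Apollo to Iris.

5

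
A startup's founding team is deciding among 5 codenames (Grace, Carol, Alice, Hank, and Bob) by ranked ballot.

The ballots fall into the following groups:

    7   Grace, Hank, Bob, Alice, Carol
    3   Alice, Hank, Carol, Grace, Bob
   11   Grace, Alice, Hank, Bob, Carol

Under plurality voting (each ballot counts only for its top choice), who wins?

First-place vote totals:
  Grace: 18
  Carol: 0
  Alice: 3
  Hank: 0
  Bob: 0
Grace has the most first-place votes.

Grace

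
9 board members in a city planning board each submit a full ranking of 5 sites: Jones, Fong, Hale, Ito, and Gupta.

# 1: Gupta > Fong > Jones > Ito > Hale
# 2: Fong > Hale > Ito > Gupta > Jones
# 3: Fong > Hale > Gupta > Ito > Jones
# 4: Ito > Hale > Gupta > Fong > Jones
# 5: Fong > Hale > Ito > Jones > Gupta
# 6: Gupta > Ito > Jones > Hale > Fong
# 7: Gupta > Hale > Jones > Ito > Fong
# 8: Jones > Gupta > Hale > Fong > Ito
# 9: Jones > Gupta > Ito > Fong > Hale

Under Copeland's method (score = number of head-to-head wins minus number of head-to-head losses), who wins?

Gupta

Pairwise results:
  Jones vs Fong: Fong wins 5–4.
  Jones vs Hale: Hale wins 5–4.
  Jones vs Ito: Ito wins 5–4.
  Jones vs Gupta: Gupta wins 6–3.
  Fong vs Hale: Fong wins 5–4.
  Fong vs Ito: Fong wins 5–4.
  Fong vs Gupta: Gupta wins 6–3.
  Hale vs Ito: Hale wins 5–4.
  Hale vs Gupta: Gupta wins 5–4.
  Ito vs Gupta: Gupta wins 6–3.
Copeland scores (wins − losses):
  Jones: 0 − 4 = -4
  Fong: 3 − 1 = 2
  Hale: 2 − 2 = 0
  Ito: 1 − 3 = -2
  Gupta: 4 − 0 = 4
Gupta has the best Copeland score.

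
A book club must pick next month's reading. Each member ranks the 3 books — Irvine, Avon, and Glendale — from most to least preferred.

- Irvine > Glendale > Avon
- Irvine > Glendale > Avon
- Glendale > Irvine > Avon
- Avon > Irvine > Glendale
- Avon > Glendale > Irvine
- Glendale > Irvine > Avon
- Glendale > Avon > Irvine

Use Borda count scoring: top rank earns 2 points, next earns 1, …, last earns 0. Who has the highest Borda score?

Glendale

Borda scores:
  Irvine: 2 + 2 + 1 + 1 + 0 + 1 + 0 = 7
  Avon: 0 + 0 + 0 + 2 + 2 + 0 + 1 = 5
  Glendale: 1 + 1 + 2 + 0 + 1 + 2 + 2 = 9
Glendale has the highest total.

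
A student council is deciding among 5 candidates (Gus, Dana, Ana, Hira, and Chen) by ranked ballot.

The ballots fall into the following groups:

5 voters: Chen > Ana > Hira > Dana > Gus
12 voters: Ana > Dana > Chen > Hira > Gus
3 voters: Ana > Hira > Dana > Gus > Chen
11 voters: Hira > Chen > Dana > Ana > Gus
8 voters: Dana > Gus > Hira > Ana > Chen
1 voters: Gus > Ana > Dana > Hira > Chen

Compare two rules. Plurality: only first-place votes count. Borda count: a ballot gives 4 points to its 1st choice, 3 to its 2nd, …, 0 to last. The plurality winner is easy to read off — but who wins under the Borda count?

Dana

Plurality first-place counts: Gus 1, Dana 8, Ana 15, Hira 11, Chen 5 → Ana.
Borda totals: Gus 31, Dana 103, Ana 97, Hira 92, Chen 77 → Dana.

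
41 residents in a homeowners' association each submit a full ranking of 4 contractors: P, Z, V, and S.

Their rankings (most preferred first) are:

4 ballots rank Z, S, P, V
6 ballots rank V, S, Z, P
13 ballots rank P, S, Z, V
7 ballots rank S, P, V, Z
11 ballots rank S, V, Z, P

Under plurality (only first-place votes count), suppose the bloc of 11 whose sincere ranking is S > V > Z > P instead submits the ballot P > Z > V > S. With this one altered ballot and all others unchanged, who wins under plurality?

P

First-place totals with the altered ballot: P 24, Z 4, V 6, S 7.
The switch changes the winner from S to P.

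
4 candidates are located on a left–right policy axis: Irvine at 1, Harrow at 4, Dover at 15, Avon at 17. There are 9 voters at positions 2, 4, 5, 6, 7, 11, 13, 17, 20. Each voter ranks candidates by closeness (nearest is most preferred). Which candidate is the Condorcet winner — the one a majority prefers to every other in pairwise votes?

Harrow

With single-peaked preferences on a line, the Condorcet winner is the candidate closest to the median voter.
The median voter (position 7) is closest to Harrow at 4.
Check: Harrow vs Dover — voters closer to Harrow: 5 of 9.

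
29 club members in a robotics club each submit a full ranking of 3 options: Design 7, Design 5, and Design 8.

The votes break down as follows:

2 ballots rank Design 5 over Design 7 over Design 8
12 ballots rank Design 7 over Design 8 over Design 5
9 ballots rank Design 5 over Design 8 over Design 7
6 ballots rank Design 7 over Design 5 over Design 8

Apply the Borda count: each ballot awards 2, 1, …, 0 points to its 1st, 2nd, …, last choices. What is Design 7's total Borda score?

38

Borda scores:
  Design 7: 2·1 + 12·2 + 9·0 + 6·2 = 38
  Design 5: 2·2 + 12·0 + 9·2 + 6·1 = 28
  Design 8: 2·0 + 12·1 + 9·1 + 6·0 = 21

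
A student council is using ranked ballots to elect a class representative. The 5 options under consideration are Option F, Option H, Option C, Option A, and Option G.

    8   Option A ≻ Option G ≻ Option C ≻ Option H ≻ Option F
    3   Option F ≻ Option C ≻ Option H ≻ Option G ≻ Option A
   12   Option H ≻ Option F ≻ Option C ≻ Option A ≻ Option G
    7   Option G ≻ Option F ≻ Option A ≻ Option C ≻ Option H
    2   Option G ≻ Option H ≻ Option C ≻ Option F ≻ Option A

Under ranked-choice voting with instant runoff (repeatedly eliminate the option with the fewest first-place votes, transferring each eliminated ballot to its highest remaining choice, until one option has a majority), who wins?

Round 1: Option H 12, Option G 9, Option A 8, Option F 3, Option C 0. Option C has the fewest and is eliminated.
Round 2: Option H 12, Option G 9, Option A 8, Option F 3. Option F has the fewest and is eliminated.
Round 3: Option H 15, Option G 9, Option A 8. Option A has the fewest and is eliminated.
Round 4: Option G 17, Option H 15. Option G has a majority.

Option G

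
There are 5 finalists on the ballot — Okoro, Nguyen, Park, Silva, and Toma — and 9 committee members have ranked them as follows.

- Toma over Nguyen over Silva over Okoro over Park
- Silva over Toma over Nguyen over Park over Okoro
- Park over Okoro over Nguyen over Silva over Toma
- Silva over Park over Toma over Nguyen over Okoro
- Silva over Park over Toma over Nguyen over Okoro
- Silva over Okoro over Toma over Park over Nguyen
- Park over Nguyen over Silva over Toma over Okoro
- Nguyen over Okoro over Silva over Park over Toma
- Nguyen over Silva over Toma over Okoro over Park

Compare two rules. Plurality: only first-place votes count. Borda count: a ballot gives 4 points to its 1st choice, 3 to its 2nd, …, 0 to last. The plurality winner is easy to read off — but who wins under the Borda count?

Plurality first-place counts: Okoro 0, Nguyen 2, Park 2, Silva 4, Toma 1 → Silva.
Borda totals: Okoro 11, Nguyen 20, Park 17, Silva 26, Toma 16 → Silva.

Silva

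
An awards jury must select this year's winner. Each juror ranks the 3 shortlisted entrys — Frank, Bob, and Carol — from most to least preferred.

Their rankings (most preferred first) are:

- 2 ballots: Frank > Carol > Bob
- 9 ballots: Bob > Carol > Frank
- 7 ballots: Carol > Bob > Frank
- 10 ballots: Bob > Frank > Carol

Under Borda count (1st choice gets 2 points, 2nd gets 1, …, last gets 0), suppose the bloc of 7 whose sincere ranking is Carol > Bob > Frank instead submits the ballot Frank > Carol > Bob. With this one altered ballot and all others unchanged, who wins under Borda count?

Bob

Borda totals with the altered ballot: Frank 28, Bob 38, Carol 18.
The winner is unchanged: still Bob.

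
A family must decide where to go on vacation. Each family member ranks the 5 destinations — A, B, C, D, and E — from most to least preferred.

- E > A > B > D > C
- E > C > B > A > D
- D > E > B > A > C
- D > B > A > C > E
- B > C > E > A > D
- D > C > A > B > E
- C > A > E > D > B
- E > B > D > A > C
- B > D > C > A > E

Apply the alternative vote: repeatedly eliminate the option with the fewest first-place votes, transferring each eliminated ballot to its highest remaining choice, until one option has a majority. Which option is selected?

Round 1: D 3, E 3, B 2, C 1, A 0. A has the fewest and is eliminated.
Round 2: D 3, E 3, B 2, C 1. C has the fewest and is eliminated.
Round 3: E 4, D 3, B 2. B has the fewest and is eliminated.
Round 4: E 5, D 4. E has a majority.

E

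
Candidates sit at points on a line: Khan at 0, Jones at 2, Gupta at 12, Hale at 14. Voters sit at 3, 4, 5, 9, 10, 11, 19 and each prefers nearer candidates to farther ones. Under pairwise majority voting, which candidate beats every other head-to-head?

With single-peaked preferences on a line, the Condorcet winner is the candidate closest to the median voter.
The median voter (position 9) is closest to Gupta at 12.
Check: Gupta vs Khan — voters closer to Gupta: 4 of 7.

Gupta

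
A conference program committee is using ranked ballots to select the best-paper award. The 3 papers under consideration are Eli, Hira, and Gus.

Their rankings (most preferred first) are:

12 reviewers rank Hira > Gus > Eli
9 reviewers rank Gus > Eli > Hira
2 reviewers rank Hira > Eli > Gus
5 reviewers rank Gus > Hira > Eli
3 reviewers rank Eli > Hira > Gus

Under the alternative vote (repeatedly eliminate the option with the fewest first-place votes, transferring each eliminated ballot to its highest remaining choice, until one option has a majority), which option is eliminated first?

Eli

Round 1: Hira 14, Gus 14, Eli 3. Eli has the fewest and is eliminated.
Round 2: Hira 17, Gus 14. Hira has a majority.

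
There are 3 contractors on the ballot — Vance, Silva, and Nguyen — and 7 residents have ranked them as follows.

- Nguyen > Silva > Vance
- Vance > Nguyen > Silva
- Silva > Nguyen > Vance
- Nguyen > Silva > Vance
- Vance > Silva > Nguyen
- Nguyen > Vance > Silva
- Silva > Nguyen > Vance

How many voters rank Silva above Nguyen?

3

Ballots ranking Silva above Nguyen: 3.
Ballots ranking Nguyen above Silva: 4.
So 3 of 7 voters prefer Silva to Nguyen.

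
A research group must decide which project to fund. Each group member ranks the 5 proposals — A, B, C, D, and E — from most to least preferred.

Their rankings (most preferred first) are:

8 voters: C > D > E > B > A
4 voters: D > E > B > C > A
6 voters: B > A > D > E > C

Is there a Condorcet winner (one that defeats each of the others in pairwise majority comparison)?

Yes

Head-to-head results (18 voters total):
A vs B: B wins 18–0.
A vs C: C wins 12–6.
A vs D: D wins 12–6.
A vs E: E wins 12–6.
B vs C: B wins 10–8.
B vs D: D wins 12–6.
B vs E: E wins 12–6.
C vs D: D wins 10–8.
C vs E: E wins 10–8.
D vs E: D wins 18–0.
D beats each rival — A (12–6), B (12–6), C (10–8), E (18–0) — so D is the Condorcet winner.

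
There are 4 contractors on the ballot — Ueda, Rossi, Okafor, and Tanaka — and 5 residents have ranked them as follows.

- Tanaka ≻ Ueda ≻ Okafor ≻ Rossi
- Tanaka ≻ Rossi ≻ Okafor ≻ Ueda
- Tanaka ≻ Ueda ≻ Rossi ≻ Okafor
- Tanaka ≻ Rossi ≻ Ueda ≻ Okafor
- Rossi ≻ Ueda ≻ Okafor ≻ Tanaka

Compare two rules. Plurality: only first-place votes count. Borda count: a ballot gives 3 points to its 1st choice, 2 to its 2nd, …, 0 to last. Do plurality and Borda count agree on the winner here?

Yes

Plurality first-place counts: Ueda 0, Rossi 1, Okafor 0, Tanaka 4 → Tanaka.
Borda totals: Ueda 7, Rossi 8, Okafor 3, Tanaka 12 → Tanaka.
The two rules agree on Tanaka.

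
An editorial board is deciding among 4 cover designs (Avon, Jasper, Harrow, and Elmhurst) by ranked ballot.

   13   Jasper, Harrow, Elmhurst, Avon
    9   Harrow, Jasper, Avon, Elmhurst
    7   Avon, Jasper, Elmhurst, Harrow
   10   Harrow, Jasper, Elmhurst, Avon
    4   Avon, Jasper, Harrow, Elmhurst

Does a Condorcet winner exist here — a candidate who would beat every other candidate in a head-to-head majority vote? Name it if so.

Head-to-head results (43 voters total):
Avon vs Jasper: Jasper wins 32–11.
Avon vs Harrow: Harrow wins 32–11.
Avon vs Elmhurst: Elmhurst wins 23–20.
Jasper vs Harrow: Jasper wins 24–19.
Jasper vs Elmhurst: Jasper wins 43–0.
Harrow vs Elmhurst: Harrow wins 36–7.
Jasper beats each rival — Avon (32–11), Harrow (24–19), Elmhurst (43–0) — so Jasper is the Condorcet winner.

Jasper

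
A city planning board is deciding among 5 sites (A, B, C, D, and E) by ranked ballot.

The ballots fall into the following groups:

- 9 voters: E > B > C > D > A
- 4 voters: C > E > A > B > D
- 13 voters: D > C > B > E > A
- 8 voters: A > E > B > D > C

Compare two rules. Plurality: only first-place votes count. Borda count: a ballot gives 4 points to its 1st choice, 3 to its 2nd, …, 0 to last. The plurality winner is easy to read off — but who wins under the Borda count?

Plurality first-place counts: A 8, B 0, C 4, D 13, E 9 → D.
Borda totals: A 40, B 73, C 73, D 69, E 85 → E.

E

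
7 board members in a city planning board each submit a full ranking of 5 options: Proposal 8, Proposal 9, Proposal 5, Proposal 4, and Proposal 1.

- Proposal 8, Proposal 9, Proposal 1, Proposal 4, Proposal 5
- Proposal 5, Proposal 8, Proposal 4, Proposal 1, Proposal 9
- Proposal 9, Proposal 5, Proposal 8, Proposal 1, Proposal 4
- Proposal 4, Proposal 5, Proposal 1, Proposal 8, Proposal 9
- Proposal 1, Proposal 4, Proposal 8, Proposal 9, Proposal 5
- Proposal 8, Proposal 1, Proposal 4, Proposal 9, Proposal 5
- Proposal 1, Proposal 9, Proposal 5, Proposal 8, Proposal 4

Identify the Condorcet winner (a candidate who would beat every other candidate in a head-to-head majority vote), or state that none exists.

Head-to-head results (7 voters total):
Proposal 8 vs Proposal 9: Proposal 8 wins 5–2.
Proposal 8 vs Proposal 5: Proposal 5 wins 4–3.
Proposal 8 vs Proposal 4: Proposal 8 wins 5–2.
Proposal 8 vs Proposal 1: Proposal 8 wins 4–3.
Proposal 9 vs Proposal 5: Proposal 9 wins 5–2.
Proposal 9 vs Proposal 4: Proposal 4 wins 4–3.
Proposal 9 vs Proposal 1: Proposal 1 wins 5–2.
Proposal 5 vs Proposal 4: Proposal 4 wins 4–3.
Proposal 5 vs Proposal 1: Proposal 1 wins 4–3.
Proposal 4 vs Proposal 1: Proposal 1 wins 5–2.
No candidate beats all others: Proposal 8 beats Proposal 9 beats Proposal 5 beats Proposal 8, a majority cycle.

None — there is no Condorcet winner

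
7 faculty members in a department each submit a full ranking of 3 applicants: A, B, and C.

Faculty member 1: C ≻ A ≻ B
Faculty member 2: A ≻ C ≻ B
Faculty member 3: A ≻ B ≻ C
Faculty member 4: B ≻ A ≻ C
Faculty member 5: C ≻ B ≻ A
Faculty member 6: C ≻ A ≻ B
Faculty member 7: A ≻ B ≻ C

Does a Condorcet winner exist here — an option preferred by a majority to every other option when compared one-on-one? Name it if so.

Head-to-head results (7 voters total):
A vs B: A wins 5–2.
A vs C: A wins 4–3.
B vs C: C wins 4–3.
A beats each rival — B (5–2), C (4–3) — so A is the Condorcet winner.

A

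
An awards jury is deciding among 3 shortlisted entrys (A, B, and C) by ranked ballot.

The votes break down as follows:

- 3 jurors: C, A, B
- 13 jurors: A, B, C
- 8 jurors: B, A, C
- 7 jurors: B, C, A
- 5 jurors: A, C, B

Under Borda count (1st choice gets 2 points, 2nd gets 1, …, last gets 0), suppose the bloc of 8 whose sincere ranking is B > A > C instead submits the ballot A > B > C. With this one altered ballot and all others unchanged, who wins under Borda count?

A

Borda totals with the altered ballot: A 55, B 35, C 18.
The winner is unchanged: still A.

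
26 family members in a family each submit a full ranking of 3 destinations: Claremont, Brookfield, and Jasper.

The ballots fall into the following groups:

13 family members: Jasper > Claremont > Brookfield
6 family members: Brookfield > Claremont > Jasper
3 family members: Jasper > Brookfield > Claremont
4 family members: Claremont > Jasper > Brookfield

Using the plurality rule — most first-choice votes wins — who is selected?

First-place vote totals:
  Claremont: 4
  Brookfield: 6
  Jasper: 16
Jasper has the most first-place votes.

Jasper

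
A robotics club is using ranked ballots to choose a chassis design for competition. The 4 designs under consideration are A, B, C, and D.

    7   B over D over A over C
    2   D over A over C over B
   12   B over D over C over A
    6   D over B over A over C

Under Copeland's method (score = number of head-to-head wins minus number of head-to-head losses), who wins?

B

Pairwise results:
  A vs B: B wins 25–2.
  A vs C: A wins 15–12.
  A vs D: D wins 27–0.
  B vs C: B wins 25–2.
  B vs D: B wins 19–8.
  C vs D: D wins 27–0.
Copeland scores (wins − losses):
  A: 1 − 2 = -1
  B: 3 − 0 = 3
  C: 0 − 3 = -3
  D: 2 − 1 = 1
B has the best Copeland score.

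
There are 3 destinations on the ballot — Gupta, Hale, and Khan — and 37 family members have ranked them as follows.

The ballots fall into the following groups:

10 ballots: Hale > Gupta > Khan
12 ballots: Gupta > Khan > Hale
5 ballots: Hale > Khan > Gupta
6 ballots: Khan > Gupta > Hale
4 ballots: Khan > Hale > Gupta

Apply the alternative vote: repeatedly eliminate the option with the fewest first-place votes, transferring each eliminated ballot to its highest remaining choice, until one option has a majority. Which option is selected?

Hale

Round 1: Hale 15, Gupta 12, Khan 10. Khan has the fewest and is eliminated.
Round 2: Hale 19, Gupta 18. Hale has a majority.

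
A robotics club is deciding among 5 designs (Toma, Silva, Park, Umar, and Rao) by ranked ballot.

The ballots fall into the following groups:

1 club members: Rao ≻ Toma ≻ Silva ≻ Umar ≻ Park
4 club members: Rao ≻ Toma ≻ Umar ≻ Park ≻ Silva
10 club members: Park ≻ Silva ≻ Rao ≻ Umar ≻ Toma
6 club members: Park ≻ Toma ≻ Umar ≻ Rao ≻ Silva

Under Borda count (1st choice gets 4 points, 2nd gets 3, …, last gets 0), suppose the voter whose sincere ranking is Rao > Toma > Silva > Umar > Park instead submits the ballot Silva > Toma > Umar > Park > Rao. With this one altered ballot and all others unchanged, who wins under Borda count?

Borda totals with the altered ballot: Toma 33, Silva 34, Park 69, Umar 32, Rao 42.
The winner is unchanged: still Park.

Park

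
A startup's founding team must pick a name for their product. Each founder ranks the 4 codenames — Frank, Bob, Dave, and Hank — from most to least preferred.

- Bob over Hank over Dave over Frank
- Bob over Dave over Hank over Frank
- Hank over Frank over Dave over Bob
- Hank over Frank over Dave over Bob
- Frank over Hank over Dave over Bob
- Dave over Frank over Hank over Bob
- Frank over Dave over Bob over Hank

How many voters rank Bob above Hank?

Ballots ranking Bob above Hank: 3.
Ballots ranking Hank above Bob: 4.
So 3 of 7 voters prefer Bob to Hank.

3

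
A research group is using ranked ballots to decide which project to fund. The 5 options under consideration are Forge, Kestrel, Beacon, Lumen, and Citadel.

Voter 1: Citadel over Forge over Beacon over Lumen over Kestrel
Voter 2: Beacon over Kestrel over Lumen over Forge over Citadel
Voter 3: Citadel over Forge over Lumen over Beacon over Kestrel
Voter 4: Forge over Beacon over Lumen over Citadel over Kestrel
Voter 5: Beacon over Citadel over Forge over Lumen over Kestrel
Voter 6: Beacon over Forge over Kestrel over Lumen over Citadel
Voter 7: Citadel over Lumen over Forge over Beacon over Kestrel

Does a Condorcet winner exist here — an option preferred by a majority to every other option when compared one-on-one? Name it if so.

None — there is no Condorcet winner

Head-to-head results (7 voters total):
Forge vs Kestrel: Forge wins 6–1.
Forge vs Beacon: Forge wins 4–3.
Forge vs Lumen: Forge wins 5–2.
Forge vs Citadel: Citadel wins 4–3.
Kestrel vs Beacon: Beacon wins 7–0.
Kestrel vs Lumen: Lumen wins 5–2.
Kestrel vs Citadel: Citadel wins 5–2.
Beacon vs Lumen: Beacon wins 5–2.
Beacon vs Citadel: Beacon wins 4–3.
Lumen vs Citadel: Citadel wins 4–3.
No candidate beats all others: Forge beats Beacon beats Citadel beats Forge, a majority cycle.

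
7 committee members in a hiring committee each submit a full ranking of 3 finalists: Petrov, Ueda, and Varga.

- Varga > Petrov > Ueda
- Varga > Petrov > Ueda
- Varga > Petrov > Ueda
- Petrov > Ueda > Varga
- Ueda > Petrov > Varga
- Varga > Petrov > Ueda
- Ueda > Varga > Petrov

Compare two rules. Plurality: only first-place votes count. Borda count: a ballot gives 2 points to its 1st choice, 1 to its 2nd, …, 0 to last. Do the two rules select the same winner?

Plurality first-place counts: Petrov 1, Ueda 2, Varga 4 → Varga.
Borda totals: Petrov 7, Ueda 5, Varga 9 → Varga.
The two rules agree on Varga.

Yes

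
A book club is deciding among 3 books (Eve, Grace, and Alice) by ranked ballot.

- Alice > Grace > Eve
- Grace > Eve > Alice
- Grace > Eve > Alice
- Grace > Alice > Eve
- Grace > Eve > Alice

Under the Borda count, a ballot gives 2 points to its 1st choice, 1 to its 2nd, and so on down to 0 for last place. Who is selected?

Borda scores:
  Eve: 0 + 1 + 1 + 0 + 1 = 3
  Grace: 1 + 2 + 2 + 2 + 2 = 9
  Alice: 2 + 0 + 0 + 1 + 0 = 3
Grace has the highest total.

Grace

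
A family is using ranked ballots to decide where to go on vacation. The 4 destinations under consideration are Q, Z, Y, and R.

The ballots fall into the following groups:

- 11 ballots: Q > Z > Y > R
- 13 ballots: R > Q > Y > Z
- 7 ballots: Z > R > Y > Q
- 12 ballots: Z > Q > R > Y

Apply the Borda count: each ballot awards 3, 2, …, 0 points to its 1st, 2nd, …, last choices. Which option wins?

Borda scores:
  Q: 11·3 + 13·2 + 7·0 + 12·2 = 83
  Z: 11·2 + 13·0 + 7·3 + 12·3 = 79
  Y: 11·1 + 13·1 + 7·1 + 12·0 = 31
  R: 11·0 + 13·3 + 7·2 + 12·1 = 65
Q has the highest total.

Q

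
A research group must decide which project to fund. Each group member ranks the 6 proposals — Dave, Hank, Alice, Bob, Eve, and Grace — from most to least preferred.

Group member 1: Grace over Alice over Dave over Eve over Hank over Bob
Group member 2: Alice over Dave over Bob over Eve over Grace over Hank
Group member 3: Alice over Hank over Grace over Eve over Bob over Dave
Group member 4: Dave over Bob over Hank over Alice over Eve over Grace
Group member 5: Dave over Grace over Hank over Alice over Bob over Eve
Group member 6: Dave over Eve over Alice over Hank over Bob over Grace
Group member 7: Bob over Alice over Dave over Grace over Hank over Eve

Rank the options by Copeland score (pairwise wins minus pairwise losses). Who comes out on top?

Pairwise results:
  Dave vs Hank: Dave wins 6–1.
  Dave vs Alice: Alice wins 4–3.
  Dave vs Bob: Dave wins 5–2.
  Dave vs Eve: Dave wins 6–1.
  Dave vs Grace: Dave wins 5–2.
  Hank vs Alice: Alice wins 5–2.
  Hank vs Bob: Hank wins 4–3.
  Hank vs Eve: Hank wins 4–3.
  Hank vs Grace: Grace wins 4–3.
  Alice vs Bob: Alice wins 5–2.
  Alice vs Eve: Alice wins 6–1.
  Alice vs Grace: Alice wins 5–2.
  Bob vs Eve: Bob wins 4–3.
  Bob vs Grace: Bob wins 4–3.
  Eve vs Grace: Grace wins 4–3.
Copeland scores (wins − losses):
  Dave: 4 − 1 = 3
  Hank: 2 − 3 = -1
  Alice: 5 − 0 = 5
  Bob: 2 − 3 = -1
  Eve: 0 − 5 = -5
  Grace: 2 − 3 = -1
Alice has the best Copeland score.

Alice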